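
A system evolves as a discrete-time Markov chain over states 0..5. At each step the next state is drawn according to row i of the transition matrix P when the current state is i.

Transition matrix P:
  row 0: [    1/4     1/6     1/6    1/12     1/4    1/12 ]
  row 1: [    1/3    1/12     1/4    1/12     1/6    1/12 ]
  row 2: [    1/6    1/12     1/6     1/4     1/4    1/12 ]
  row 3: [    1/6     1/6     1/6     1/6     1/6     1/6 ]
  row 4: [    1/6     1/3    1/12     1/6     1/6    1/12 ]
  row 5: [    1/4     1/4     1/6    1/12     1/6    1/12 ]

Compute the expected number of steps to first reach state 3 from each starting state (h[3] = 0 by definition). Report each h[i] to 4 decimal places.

First-step conditioning: h[3] = 0; for i ≠ 3, h[i] = 1 + Σ_k P[i][k]·h[k].
  h[0] = 1 + 1/4·h[0] + 1/6·h[1] + 1/6·h[2] + 1/4·h[4] + 1/12·h[5]
  h[1] = 1 + 1/3·h[0] + 1/12·h[1] + 1/4·h[2] + 1/6·h[4] + 1/12·h[5]
  h[2] = 1 + 1/6·h[0] + 1/12·h[1] + 1/6·h[2] + 1/4·h[4] + 1/12·h[5]
  h[4] = 1 + 1/6·h[0] + 1/3·h[1] + 1/12·h[2] + 1/6·h[4] + 1/12·h[5]
  h[5] = 1 + 1/4·h[0] + 1/4·h[1] + 1/6·h[2] + 1/6·h[4] + 1/12·h[5]
Solving the 5×5 linear system over states ≠ 3 gives exactly h = [297504/38149, 295200/38149, 248112/38149, 0, 278064/38149, 298932/38149] (h[3] = 0 is the target).

h = [7.7985, 7.7381, 6.5038, 0.0000, 7.2889, 7.8359]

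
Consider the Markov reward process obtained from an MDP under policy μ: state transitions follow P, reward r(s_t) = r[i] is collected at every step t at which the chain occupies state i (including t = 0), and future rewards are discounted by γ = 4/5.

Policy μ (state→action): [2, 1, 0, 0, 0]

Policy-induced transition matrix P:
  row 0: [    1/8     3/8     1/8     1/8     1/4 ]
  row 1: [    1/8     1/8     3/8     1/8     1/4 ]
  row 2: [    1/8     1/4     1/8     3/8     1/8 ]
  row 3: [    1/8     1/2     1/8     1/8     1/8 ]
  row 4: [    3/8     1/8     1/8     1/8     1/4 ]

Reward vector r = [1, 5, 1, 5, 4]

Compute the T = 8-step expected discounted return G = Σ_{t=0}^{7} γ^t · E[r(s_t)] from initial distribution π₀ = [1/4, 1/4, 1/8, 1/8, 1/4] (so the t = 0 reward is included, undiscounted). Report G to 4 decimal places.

t=0: π = [0.2500, 0.2500, 0.1250, 0.1250, 0.2500], E[r] = 3.2500, γ^t·E[r] = 3.250000, running G = 3.250000
t=1: π = [0.1875, 0.2500, 0.1875, 0.1563, 0.2188], E[r] = 3.2813, γ^t·E[r] = 2.625000, running G = 5.875000
t=2: π = [0.1797, 0.2539, 0.1875, 0.1719, 0.2070], E[r] = 3.3242, γ^t·E[r] = 2.127500, running G = 8.002500
t=3: π = [0.1768, 0.2578, 0.1885, 0.1719, 0.2051], E[r] = 3.3340, γ^t·E[r] = 1.707000, running G = 9.709500
t=4: π = [0.1763, 0.2572, 0.1895, 0.1721, 0.2050], E[r] = 3.3322, γ^t·E[r] = 1.364850, running G = 11.074350
t=5: π = [0.1762, 0.2573, 0.1893, 0.1724, 0.2048], E[r] = 3.3330, γ^t·E[r] = 1.092170, running G = 12.166520
t=6: π = [0.1762, 0.2574, 0.1893, 0.1723, 0.2048], E[r] = 3.3331, γ^t·E[r] = 0.873755, running G = 13.040275
t=7: π = [0.1762, 0.2573, 0.1893, 0.1723, 0.2048], E[r] = 3.3331, γ^t·E[r] = 0.698992, running G = 13.739267

G = 13.7393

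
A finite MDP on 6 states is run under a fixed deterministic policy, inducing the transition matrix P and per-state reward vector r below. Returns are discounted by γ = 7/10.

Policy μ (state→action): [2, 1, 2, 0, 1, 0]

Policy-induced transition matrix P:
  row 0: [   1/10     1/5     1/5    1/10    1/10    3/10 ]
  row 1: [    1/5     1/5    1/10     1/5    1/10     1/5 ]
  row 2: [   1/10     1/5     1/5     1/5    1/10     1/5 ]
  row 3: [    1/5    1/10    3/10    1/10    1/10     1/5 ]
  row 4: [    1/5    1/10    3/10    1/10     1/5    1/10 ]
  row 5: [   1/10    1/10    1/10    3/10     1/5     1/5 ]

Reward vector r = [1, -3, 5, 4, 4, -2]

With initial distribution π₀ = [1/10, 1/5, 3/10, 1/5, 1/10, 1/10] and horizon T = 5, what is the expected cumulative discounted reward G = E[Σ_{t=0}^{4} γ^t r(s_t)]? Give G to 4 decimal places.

t=0: π = [0.1000, 0.2000, 0.3000, 0.2000, 0.1000, 0.1000], E[r] = 2.0000, γ^t·E[r] = 2.000000, running G = 2.000000
t=1: π = [0.1500, 0.1600, 0.2000, 0.1700, 0.1200, 0.2000], E[r] = 1.4300, γ^t·E[r] = 1.001000, running G = 3.001000
t=2: π = [0.1450, 0.1510, 0.1930, 0.1760, 0.1320, 0.2030], E[r] = 1.4830, γ^t·E[r] = 0.726670, running G = 3.727670
t=3: π = [0.1459, 0.1489, 0.1954, 0.1750, 0.1335, 0.2013], E[r] = 1.5076, γ^t·E[r] = 0.517107, running G = 4.244777
t=4: π = [0.1457, 0.1490, 0.1958, 0.1747, 0.1335, 0.2012], E[r] = 1.5080, γ^t·E[r] = 0.362078, running G = 4.606855

G = 4.6069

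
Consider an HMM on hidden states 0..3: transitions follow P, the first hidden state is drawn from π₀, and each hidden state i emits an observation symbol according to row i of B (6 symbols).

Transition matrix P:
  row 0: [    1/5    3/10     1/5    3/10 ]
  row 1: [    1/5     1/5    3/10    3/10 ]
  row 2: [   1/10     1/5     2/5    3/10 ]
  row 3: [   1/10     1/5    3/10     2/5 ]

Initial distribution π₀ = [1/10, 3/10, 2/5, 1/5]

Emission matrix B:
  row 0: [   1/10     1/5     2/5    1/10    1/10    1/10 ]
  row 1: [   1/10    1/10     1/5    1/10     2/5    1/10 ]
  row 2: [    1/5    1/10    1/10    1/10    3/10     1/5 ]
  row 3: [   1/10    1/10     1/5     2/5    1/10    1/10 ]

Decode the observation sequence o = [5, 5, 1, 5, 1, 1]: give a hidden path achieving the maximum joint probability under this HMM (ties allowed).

t=0: δ = [1.000e-02, 3.000e-02, 8.000e-02, 2.000e-02]  (obs o_0=5)
t=1: δ = [8.000e-04, 1.600e-03, 6.400e-03, 2.400e-03]  ψ = [2, 2, 2, 2]  (obs o_1=5)
t=2: δ = [1.280e-04, 1.280e-04, 2.560e-04, 1.920e-04]  ψ = [2, 2, 2, 2]  (obs o_2=1)
t=3: δ = [2.560e-06, 5.120e-06, 2.048e-05, 7.680e-06]  ψ = [0, 2, 2, 2]  (obs o_3=5)
t=4: δ = [4.096e-07, 4.096e-07, 8.192e-07, 6.144e-07]  ψ = [2, 2, 2, 2]  (obs o_4=1)
t=5: δ = [1.638e-08, 1.638e-08, 3.277e-08, 2.458e-08]  ψ = [0, 2, 2, 2]  (obs o_5=1)
backtrack: best end state = 2; path = [2, 2, 2, 2, 2, 2]

path = [2, 2, 2, 2, 2, 2]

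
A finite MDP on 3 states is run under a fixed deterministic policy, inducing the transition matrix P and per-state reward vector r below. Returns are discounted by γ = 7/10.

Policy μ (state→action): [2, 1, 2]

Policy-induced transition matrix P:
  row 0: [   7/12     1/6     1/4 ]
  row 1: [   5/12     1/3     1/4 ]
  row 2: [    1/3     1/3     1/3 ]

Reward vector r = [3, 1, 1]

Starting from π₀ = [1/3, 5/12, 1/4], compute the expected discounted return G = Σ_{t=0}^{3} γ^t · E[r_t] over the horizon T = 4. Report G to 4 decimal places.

t=0: π = [0.3333, 0.4167, 0.2500], E[r] = 1.6667, γ^t·E[r] = 1.666667, running G = 1.666667
t=1: π = [0.4514, 0.2778, 0.2708], E[r] = 1.9028, γ^t·E[r] = 1.331944, running G = 2.998611
t=2: π = [0.4693, 0.2581, 0.2726], E[r] = 1.9387, γ^t·E[r] = 0.949942, running G = 3.948553
t=3: π = [0.4722, 0.2551, 0.2727], E[r] = 1.9443, γ^t·E[r] = 0.666911, running G = 4.615465

G = 4.6155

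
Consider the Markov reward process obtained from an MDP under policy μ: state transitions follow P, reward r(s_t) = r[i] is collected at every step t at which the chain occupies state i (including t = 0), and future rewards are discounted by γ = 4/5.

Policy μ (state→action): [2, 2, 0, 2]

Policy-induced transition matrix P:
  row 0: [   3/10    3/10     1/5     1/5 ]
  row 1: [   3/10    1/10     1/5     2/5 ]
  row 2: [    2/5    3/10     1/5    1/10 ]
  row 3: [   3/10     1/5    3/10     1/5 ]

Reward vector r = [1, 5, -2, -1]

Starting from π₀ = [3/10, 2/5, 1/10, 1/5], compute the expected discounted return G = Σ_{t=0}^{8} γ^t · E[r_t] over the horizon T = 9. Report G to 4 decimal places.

G = 4.4332

t=0: π = [0.3000, 0.4000, 0.1000, 0.2000], E[r] = 1.9000, γ^t·E[r] = 1.900000, running G = 1.900000
t=1: π = [0.3100, 0.2000, 0.2200, 0.2700], E[r] = 0.6000, γ^t·E[r] = 0.480000, running G = 2.380000
t=2: π = [0.3220, 0.2330, 0.2270, 0.2180], E[r] = 0.8150, γ^t·E[r] = 0.521600, running G = 2.901600
t=3: π = [0.3227, 0.2316, 0.2218, 0.2239], E[r] = 0.8132, γ^t·E[r] = 0.416358, running G = 3.317958
t=4: π = [0.3222, 0.2313, 0.2224, 0.2241], E[r] = 0.8097, γ^t·E[r] = 0.331657, running G = 3.649616
t=5: π = [0.3222, 0.2313, 0.2224, 0.2240], E[r] = 0.8100, γ^t·E[r] = 0.265431, running G = 3.915047
t=6: π = [0.3222, 0.2313, 0.2224, 0.2240], E[r] = 0.8101, γ^t·E[r] = 0.212357, running G = 4.127403
t=7: π = [0.3222, 0.2313, 0.2224, 0.2240], E[r] = 0.8101, γ^t·E[r] = 0.169883, running G = 4.297286
t=8: π = [0.3222, 0.2313, 0.2224, 0.2240], E[r] = 0.8101, γ^t·E[r] = 0.135906, running G = 4.433193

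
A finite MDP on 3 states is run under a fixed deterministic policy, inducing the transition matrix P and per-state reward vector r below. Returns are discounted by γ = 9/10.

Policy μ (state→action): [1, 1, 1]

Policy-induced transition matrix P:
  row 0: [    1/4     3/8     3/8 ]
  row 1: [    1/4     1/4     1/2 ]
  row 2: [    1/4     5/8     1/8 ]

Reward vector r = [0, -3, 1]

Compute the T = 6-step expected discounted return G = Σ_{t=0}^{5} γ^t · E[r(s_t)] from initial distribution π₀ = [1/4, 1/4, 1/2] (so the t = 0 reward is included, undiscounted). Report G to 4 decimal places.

G = -3.6781

t=0: π = [0.2500, 0.2500, 0.5000], E[r] = -0.2500, γ^t·E[r] = -0.250000, running G = -0.250000
t=1: π = [0.2500, 0.4688, 0.2813], E[r] = -1.1250, γ^t·E[r] = -1.012500, running G = -1.262500
t=2: π = [0.2500, 0.3867, 0.3633], E[r] = -0.7969, γ^t·E[r] = -0.645469, running G = -1.907969
t=3: π = [0.2500, 0.4175, 0.3325], E[r] = -0.9199, γ^t·E[r] = -0.670623, running G = -2.578592
t=4: π = [0.2500, 0.4059, 0.3441], E[r] = -0.8738, γ^t·E[r] = -0.573287, running G = -3.151878
t=5: π = [0.2500, 0.4103, 0.3397], E[r] = -0.8911, γ^t·E[r] = -0.526175, running G = -3.678054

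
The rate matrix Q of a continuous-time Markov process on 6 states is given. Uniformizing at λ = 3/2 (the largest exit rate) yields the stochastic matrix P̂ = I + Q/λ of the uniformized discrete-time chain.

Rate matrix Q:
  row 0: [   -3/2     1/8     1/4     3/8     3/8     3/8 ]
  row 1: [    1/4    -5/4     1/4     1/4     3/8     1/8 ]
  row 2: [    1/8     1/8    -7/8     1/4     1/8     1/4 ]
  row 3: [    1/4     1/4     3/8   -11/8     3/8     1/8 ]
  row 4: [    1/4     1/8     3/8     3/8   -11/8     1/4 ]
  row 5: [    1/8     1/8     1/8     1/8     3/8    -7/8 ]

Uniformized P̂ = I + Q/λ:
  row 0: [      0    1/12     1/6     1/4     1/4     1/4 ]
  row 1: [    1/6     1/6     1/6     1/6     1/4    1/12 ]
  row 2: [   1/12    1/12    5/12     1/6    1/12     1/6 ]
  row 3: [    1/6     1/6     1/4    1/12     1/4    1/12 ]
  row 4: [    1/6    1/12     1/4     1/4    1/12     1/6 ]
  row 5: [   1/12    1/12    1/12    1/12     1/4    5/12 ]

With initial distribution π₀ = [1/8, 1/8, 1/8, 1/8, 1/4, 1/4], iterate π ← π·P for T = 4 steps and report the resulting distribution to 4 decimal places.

π = [0.1113, 0.1055, 0.2368, 0.1605, 0.1806, 0.2053]

t=0: π = [0.1250, 0.1250, 0.1250, 0.1250, 0.2500, 0.2500]
t=1: π = [0.1146, 0.1042, 0.2083, 0.1667, 0.1875, 0.2188]
t=2: π = [0.1120, 0.1059, 0.2300, 0.1597, 0.1840, 0.2083]
t=3: π = [0.1115, 0.1055, 0.2355, 0.1607, 0.1810, 0.2059]
t=4: π = [0.1113, 0.1055, 0.2368, 0.1605, 0.1806, 0.2053]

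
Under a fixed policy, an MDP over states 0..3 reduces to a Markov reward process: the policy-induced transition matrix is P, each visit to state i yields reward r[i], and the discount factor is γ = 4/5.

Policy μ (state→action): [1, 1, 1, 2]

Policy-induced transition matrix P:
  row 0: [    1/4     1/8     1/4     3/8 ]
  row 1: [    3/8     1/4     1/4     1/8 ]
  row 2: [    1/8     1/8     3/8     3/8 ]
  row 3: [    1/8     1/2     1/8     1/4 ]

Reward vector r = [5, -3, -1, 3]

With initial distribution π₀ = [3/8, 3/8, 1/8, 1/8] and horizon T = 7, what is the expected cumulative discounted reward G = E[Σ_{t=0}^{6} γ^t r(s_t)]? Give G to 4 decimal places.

G = 3.8905

t=0: π = [0.3750, 0.3750, 0.1250, 0.1250], E[r] = 1.0000, γ^t·E[r] = 1.000000, running G = 1.000000
t=1: π = [0.2656, 0.2188, 0.2500, 0.2656], E[r] = 1.2188, γ^t·E[r] = 0.975000, running G = 1.975000
t=2: π = [0.2129, 0.2520, 0.2480, 0.2871], E[r] = 0.9219, γ^t·E[r] = 0.590000, running G = 2.565000
t=3: π = [0.2146, 0.2642, 0.2451, 0.2761], E[r] = 0.8638, γ^t·E[r] = 0.442250, running G = 3.007250
t=4: π = [0.2179, 0.2616, 0.2461, 0.2744], E[r] = 0.8818, γ^t·E[r] = 0.361200, running G = 3.368450
t=5: π = [0.2176, 0.2606, 0.2465, 0.2753], E[r] = 0.8857, γ^t·E[r] = 0.290238, running G = 3.658688
t=6: π = [0.2174, 0.2608, 0.2464, 0.2754], E[r] = 0.8842, γ^t·E[r] = 0.231799, running G = 3.890487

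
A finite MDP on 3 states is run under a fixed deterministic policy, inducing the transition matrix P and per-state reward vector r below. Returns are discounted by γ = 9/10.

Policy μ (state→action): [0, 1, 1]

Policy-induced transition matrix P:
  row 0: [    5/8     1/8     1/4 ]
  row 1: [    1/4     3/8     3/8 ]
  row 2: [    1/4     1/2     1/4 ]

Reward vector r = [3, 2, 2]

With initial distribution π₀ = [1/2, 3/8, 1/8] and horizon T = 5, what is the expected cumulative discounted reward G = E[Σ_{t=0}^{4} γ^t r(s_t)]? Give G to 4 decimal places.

G = 9.9785

t=0: π = [0.5000, 0.3750, 0.1250], E[r] = 2.5000, γ^t·E[r] = 2.500000, running G = 2.500000
t=1: π = [0.4375, 0.2656, 0.2969], E[r] = 2.4375, γ^t·E[r] = 2.193750, running G = 4.693750
t=2: π = [0.4141, 0.3027, 0.2832], E[r] = 2.4141, γ^t·E[r] = 1.955391, running G = 6.649141
t=3: π = [0.4053, 0.3069, 0.2878], E[r] = 2.4053, γ^t·E[r] = 1.753444, running G = 8.402585
t=4: π = [0.4020, 0.3097, 0.2884], E[r] = 2.4020, γ^t·E[r] = 1.575937, running G = 9.978522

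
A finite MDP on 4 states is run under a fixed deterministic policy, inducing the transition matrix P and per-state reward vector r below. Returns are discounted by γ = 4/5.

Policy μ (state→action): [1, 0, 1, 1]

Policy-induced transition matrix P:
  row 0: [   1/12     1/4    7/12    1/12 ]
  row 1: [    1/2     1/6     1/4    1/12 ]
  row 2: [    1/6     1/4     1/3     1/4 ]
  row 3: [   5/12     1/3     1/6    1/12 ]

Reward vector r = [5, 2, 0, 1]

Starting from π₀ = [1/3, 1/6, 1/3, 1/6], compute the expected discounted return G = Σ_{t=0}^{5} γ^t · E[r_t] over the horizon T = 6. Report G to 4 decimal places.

t=0: π = [0.3333, 0.1667, 0.3333, 0.1667], E[r] = 2.1667, γ^t·E[r] = 2.166667, running G = 2.166667
t=1: π = [0.2361, 0.2500, 0.3750, 0.1389], E[r] = 1.8194, γ^t·E[r] = 1.455556, running G = 3.622222
t=2: π = [0.2650, 0.2407, 0.3484, 0.1458], E[r] = 1.9525, γ^t·E[r] = 1.249630, running G = 4.871852
t=3: π = [0.2613, 0.2421, 0.3552, 0.1414], E[r] = 1.9320, γ^t·E[r] = 0.989185, running G = 5.861037
t=4: π = [0.2609, 0.2416, 0.3549, 0.1425], E[r] = 1.9305, γ^t·E[r] = 0.790713, running G = 6.651750
t=5: π = [0.2611, 0.2417, 0.3547, 0.1425], E[r] = 1.9314, γ^t·E[r] = 0.632893, running G = 7.284643

G = 7.2846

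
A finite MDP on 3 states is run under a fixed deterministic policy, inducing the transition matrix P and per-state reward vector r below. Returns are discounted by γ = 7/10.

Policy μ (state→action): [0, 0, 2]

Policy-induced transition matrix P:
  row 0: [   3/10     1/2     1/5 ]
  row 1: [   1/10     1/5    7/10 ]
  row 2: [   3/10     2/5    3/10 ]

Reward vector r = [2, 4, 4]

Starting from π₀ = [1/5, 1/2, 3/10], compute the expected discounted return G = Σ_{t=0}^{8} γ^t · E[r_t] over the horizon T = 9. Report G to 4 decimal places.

G = 11.4214

t=0: π = [0.2000, 0.5000, 0.3000], E[r] = 3.6000, γ^t·E[r] = 3.600000, running G = 3.600000
t=1: π = [0.2000, 0.3200, 0.4800], E[r] = 3.6000, γ^t·E[r] = 2.520000, running G = 6.120000
t=2: π = [0.2360, 0.3560, 0.4080], E[r] = 3.5280, γ^t·E[r] = 1.728720, running G = 7.848720
t=3: π = [0.2288, 0.3524, 0.4188], E[r] = 3.5424, γ^t·E[r] = 1.215043, running G = 9.063763
t=4: π = [0.2295, 0.3524, 0.4181], E[r] = 3.5410, γ^t·E[r] = 0.850184, running G = 9.913948
t=5: π = [0.2295, 0.3525, 0.4180], E[r] = 3.5410, γ^t·E[r] = 0.595129, running G = 10.509077
t=6: π = [0.2295, 0.3525, 0.4180], E[r] = 3.5410, γ^t·E[r] = 0.416594, running G = 10.925671
t=7: π = [0.2295, 0.3525, 0.4180], E[r] = 3.5410, γ^t·E[r] = 0.291615, running G = 11.217286
t=8: π = [0.2295, 0.3525, 0.4180], E[r] = 3.5410, γ^t·E[r] = 0.204131, running G = 11.421416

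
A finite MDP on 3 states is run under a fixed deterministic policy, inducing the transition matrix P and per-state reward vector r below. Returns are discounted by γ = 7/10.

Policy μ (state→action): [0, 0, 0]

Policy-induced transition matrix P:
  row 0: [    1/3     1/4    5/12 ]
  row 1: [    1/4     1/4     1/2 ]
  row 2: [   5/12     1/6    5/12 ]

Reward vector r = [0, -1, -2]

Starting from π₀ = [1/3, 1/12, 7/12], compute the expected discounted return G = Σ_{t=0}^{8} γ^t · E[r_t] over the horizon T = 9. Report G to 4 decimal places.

t=0: π = [0.3333, 0.0833, 0.5833], E[r] = -1.2500, γ^t·E[r] = -1.250000, running G = -1.250000
t=1: π = [0.3750, 0.2014, 0.4236], E[r] = -1.0486, γ^t·E[r] = -0.734028, running G = -1.984028
t=2: π = [0.3519, 0.2147, 0.4334], E[r] = -1.0816, γ^t·E[r] = -0.529983, running G = -2.514010
t=3: π = [0.3516, 0.2139, 0.4346], E[r] = -1.0830, γ^t·E[r] = -0.371468, running G = -2.885478
t=4: π = [0.3517, 0.2138, 0.4345], E[r] = -1.0828, γ^t·E[r] = -0.259972, running G = -3.145450
t=5: π = [0.3517, 0.2138, 0.4345], E[r] = -1.0828, γ^t·E[r] = -0.181979, running G = -3.327429
t=6: π = [0.3517, 0.2138, 0.4345], E[r] = -1.0828, γ^t·E[r] = -0.127385, running G = -3.454815
t=7: π = [0.3517, 0.2138, 0.4345], E[r] = -1.0828, γ^t·E[r] = -0.089170, running G = -3.543984
t=8: π = [0.3517, 0.2138, 0.4345], E[r] = -1.0828, γ^t·E[r] = -0.062419, running G = -3.606403

G = -3.6064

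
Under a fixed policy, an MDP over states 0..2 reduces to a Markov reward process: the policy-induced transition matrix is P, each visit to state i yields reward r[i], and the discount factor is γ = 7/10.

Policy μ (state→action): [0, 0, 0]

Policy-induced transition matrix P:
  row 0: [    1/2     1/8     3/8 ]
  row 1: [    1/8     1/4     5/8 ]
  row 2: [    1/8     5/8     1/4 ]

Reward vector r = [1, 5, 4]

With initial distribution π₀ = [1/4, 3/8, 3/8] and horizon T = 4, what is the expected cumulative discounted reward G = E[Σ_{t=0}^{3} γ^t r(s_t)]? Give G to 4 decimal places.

t=0: π = [0.2500, 0.3750, 0.3750], E[r] = 3.6250, γ^t·E[r] = 3.625000, running G = 3.625000
t=1: π = [0.2188, 0.3594, 0.4219], E[r] = 3.7031, γ^t·E[r] = 2.592188, running G = 6.217188
t=2: π = [0.2070, 0.3809, 0.4121], E[r] = 3.7598, γ^t·E[r] = 1.842285, running G = 8.059473
t=3: π = [0.2026, 0.3787, 0.4187], E[r] = 3.7708, γ^t·E[r] = 1.293368, running G = 9.352841

G = 9.3528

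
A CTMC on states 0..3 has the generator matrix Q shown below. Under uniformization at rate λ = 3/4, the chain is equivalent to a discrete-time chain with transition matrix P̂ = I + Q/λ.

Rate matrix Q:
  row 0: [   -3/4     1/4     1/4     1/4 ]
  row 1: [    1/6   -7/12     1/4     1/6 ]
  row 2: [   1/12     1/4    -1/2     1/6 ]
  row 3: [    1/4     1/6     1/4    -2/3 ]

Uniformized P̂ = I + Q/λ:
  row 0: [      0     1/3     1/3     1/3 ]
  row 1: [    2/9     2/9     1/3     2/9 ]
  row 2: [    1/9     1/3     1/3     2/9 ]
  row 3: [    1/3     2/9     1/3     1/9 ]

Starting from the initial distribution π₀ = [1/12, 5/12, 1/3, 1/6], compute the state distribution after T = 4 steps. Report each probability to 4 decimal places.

t=0: π = [0.0833, 0.4167, 0.3333, 0.1667]
t=1: π = [0.1852, 0.2685, 0.3333, 0.2130]
t=2: π = [0.1677, 0.2798, 0.3333, 0.2191]
t=3: π = [0.1723, 0.2779, 0.3333, 0.2165]
t=4: π = [0.1710, 0.2784, 0.3333, 0.2173]

π = [0.1710, 0.2784, 0.3333, 0.2173]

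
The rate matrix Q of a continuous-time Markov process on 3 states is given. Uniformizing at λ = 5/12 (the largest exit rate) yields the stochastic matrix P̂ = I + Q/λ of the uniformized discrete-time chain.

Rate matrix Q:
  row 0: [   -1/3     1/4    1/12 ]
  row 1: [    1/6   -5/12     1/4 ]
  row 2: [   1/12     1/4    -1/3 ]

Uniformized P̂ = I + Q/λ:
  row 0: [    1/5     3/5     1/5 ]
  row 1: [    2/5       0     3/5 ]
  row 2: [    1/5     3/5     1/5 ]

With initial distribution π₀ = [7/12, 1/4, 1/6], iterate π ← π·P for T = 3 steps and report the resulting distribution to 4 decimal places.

t=0: π = [0.5833, 0.2500, 0.1667]
t=1: π = [0.2500, 0.4500, 0.3000]
t=2: π = [0.2900, 0.3300, 0.3800]
t=3: π = [0.2660, 0.4020, 0.3320]

π = [0.2660, 0.4020, 0.3320]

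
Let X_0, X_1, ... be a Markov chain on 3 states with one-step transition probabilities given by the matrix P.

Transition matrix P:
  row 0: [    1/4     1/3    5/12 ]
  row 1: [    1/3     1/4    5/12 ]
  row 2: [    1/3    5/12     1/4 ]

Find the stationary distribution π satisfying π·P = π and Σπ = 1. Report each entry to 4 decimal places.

π = [0.3077, 0.3352, 0.3571]

Balance equations π_j = Σ_i π_i·P[i][j]:
  π_0 = 1/4·π_0 + 1/3·π_1 + 1/3·π_2
  π_1 = 1/3·π_0 + 1/4·π_1 + 5/12·π_2
  normalize: π_0 + π_1 + π_2 = 1
Solving the linear system gives exactly π = [4/13, 61/182, 5/14].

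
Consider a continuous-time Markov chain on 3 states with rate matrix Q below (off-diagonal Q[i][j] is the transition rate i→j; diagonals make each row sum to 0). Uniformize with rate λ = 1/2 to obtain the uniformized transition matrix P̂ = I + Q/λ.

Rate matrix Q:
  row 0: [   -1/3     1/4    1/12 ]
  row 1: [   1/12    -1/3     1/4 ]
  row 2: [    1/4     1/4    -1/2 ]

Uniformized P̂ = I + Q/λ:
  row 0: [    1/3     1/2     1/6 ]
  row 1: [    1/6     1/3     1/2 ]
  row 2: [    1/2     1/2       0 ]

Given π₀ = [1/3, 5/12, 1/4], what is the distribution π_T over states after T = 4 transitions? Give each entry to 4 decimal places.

t=0: π = [0.3333, 0.4167, 0.2500]
t=1: π = [0.3056, 0.4306, 0.2639]
t=2: π = [0.3056, 0.4282, 0.2662]
t=3: π = [0.3063, 0.4286, 0.2650]
t=4: π = [0.3061, 0.4286, 0.2654]

π = [0.3061, 0.4286, 0.2654]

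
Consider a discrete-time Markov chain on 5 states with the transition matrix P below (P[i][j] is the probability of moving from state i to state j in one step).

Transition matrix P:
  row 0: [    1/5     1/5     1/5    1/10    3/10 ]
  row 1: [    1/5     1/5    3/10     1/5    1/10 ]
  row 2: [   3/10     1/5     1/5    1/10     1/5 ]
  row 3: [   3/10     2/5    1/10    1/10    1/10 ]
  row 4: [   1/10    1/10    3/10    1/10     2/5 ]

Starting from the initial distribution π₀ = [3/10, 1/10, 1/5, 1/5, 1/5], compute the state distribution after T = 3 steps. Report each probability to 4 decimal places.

t=0: π = [0.3000, 0.1000, 0.2000, 0.2000, 0.2000]
t=1: π = [0.2200, 0.2200, 0.2100, 0.1100, 0.2400]
t=2: π = [0.2080, 0.1980, 0.2350, 0.1220, 0.2370]
t=3: π = [0.2120, 0.2007, 0.2313, 0.1198, 0.2362]

π = [0.2120, 0.2007, 0.2313, 0.1198, 0.2362]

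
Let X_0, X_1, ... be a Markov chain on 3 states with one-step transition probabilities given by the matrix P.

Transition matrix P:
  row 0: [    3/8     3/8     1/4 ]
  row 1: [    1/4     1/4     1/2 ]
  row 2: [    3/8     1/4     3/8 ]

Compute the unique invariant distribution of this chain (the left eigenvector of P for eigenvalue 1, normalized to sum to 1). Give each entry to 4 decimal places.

Balance equations π_j = Σ_i π_i·P[i][j]:
  π_0 = 3/8·π_0 + 1/4·π_1 + 3/8·π_2
  π_1 = 3/8·π_0 + 1/4·π_1 + 1/4·π_2
  normalize: π_0 + π_1 + π_2 = 1
Solving the linear system gives exactly π = [22/65, 19/65, 24/65].

π = [0.3385, 0.2923, 0.3692]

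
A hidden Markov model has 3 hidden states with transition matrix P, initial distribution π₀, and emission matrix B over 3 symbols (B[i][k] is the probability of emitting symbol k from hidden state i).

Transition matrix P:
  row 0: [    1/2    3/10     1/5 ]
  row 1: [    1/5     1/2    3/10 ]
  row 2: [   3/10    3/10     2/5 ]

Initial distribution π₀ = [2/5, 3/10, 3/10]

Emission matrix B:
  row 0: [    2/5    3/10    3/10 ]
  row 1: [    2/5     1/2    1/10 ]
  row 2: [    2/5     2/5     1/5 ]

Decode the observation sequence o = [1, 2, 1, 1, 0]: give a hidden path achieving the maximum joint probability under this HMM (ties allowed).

t=0: δ = [1.200e-01, 1.500e-01, 1.200e-01]  (obs o_0=1)
t=1: δ = [1.800e-02, 7.500e-03, 9.600e-03]  ψ = [0, 1, 2]  (obs o_1=2)
t=2: δ = [2.700e-03, 2.700e-03, 1.536e-03]  ψ = [0, 0, 2]  (obs o_2=1)
t=3: δ = [4.050e-04, 6.750e-04, 3.240e-04]  ψ = [0, 1, 1]  (obs o_3=1)
t=4: δ = [8.100e-05, 1.350e-04, 8.100e-05]  ψ = [0, 1, 1]  (obs o_4=0)
backtrack: best end state = 1; path = [0, 0, 1, 1, 1]

path = [0, 0, 1, 1, 1]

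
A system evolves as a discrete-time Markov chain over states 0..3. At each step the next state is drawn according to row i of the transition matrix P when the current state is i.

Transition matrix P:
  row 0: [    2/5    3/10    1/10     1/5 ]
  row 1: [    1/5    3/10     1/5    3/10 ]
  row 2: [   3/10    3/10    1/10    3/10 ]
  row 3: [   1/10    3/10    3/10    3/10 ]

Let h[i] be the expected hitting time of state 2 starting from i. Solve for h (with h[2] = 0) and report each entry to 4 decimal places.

h = [5.5215, 4.8466, 0.0000, 4.2945]

First-step conditioning: h[2] = 0; for i ≠ 2, h[i] = 1 + Σ_k P[i][k]·h[k].
  h[0] = 1 + 2/5·h[0] + 3/10·h[1] + 1/5·h[3]
  h[1] = 1 + 1/5·h[0] + 3/10·h[1] + 3/10·h[3]
  h[3] = 1 + 1/10·h[0] + 3/10·h[1] + 3/10·h[3]
Solving the 3×3 linear system over states ≠ 2 gives exactly h = [900/163, 790/163, 0, 700/163] (h[2] = 0 is the target).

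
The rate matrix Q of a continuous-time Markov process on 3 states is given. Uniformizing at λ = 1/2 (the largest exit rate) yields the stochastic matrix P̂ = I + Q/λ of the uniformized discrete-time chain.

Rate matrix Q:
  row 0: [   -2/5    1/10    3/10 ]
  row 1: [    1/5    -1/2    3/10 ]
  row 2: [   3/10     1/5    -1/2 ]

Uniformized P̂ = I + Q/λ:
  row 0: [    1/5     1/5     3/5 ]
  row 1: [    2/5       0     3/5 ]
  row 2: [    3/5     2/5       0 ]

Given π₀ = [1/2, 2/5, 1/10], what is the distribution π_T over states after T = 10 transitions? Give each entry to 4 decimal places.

π = [0.3967, 0.2300, 0.3733]

t=0: π = [0.5000, 0.4000, 0.1000]
t=1: π = [0.3200, 0.1400, 0.5400]
t=2: π = [0.4440, 0.2800, 0.2760]
t=3: π = [0.3664, 0.1992, 0.4344]
t=4: π = [0.4136, 0.2470, 0.3394]
t=5: π = [0.3852, 0.2185, 0.3964]
t=6: π = [0.4022, 0.2356, 0.3622]
t=7: π = [0.3920, 0.2253, 0.3827]
t=8: π = [0.3981, 0.2315, 0.3704]
t=9: π = [0.3944, 0.2278, 0.3778]
t=10: π = [0.3967, 0.2300, 0.3733]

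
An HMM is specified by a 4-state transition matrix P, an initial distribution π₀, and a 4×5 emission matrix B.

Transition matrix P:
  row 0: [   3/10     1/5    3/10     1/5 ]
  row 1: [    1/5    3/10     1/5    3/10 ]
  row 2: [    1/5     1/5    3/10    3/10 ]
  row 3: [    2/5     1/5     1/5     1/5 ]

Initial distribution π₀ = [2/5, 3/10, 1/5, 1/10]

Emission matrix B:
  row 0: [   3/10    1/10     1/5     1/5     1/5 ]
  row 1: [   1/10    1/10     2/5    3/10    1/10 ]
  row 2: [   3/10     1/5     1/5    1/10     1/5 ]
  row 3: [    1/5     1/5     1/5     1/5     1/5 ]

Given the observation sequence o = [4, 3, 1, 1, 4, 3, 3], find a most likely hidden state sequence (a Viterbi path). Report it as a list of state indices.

path = [0, 0, 2, 3, 0, 1, 1]

t=0: δ = [8.000e-02, 3.000e-02, 4.000e-02, 2.000e-02]  (obs o_0=4)
t=1: δ = [4.800e-03, 4.800e-03, 2.400e-03, 3.200e-03]  ψ = [0, 0, 0, 0]  (obs o_1=3)
t=2: δ = [1.440e-04, 1.440e-04, 2.880e-04, 2.880e-04]  ψ = [0, 1, 0, 1]  (obs o_2=1)
t=3: δ = [1.152e-05, 5.760e-06, 1.728e-05, 1.728e-05]  ψ = [3, 2, 2, 2]  (obs o_3=1)
t=4: δ = [1.382e-06, 3.456e-07, 1.037e-06, 1.037e-06]  ψ = [3, 2, 2, 2]  (obs o_4=4)
t=5: δ = [8.294e-08, 8.294e-08, 4.147e-08, 6.221e-08]  ψ = [0, 0, 0, 2]  (obs o_5=3)
t=6: δ = [4.977e-09, 7.465e-09, 2.488e-09, 4.977e-09]  ψ = [0, 1, 0, 1]  (obs o_6=3)
backtrack: best end state = 1; path = [0, 0, 2, 3, 0, 1, 1]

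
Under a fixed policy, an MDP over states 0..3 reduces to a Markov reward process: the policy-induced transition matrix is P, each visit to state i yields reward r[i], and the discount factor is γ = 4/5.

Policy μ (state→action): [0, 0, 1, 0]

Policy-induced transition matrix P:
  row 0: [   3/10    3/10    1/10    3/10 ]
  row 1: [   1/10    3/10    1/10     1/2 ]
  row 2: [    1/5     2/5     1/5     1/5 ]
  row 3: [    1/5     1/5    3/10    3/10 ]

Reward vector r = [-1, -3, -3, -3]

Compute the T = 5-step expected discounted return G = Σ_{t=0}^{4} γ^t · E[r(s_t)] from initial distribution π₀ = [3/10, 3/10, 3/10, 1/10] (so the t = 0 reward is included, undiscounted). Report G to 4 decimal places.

G = -8.5727

t=0: π = [0.3000, 0.3000, 0.3000, 0.1000], E[r] = -2.4000, γ^t·E[r] = -2.400000, running G = -2.400000
t=1: π = [0.2000, 0.3200, 0.1500, 0.3300], E[r] = -2.6000, γ^t·E[r] = -2.080000, running G = -4.480000
t=2: π = [0.1880, 0.2820, 0.1810, 0.3490], E[r] = -2.6240, γ^t·E[r] = -1.679360, running G = -6.159360
t=3: π = [0.1906, 0.2832, 0.1879, 0.3383], E[r] = -2.6188, γ^t·E[r] = -1.340826, running G = -7.500186
t=4: π = [0.1907, 0.2850, 0.1865, 0.3379], E[r] = -2.6185, γ^t·E[r] = -1.072546, running G = -8.572731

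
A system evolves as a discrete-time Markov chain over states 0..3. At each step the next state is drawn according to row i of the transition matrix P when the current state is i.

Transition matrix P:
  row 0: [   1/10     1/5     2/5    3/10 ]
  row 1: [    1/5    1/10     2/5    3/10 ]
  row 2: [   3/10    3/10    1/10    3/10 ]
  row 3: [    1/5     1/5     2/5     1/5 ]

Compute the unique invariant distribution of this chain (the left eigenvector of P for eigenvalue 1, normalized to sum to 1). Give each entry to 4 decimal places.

π = [0.2098, 0.2098, 0.3077, 0.2727]

Balance equations π_j = Σ_i π_i·P[i][j]:
  π_0 = 1/10·π_0 + 1/5·π_1 + 3/10·π_2 + 1/5·π_3
  π_1 = 1/5·π_0 + 1/10·π_1 + 3/10·π_2 + 1/5·π_3
  π_2 = 2/5·π_0 + 2/5·π_1 + 1/10·π_2 + 2/5·π_3
  normalize: π_0 + π_1 + π_2 + π_3 = 1
Solving the linear system gives exactly π = [30/143, 30/143, 4/13, 3/11].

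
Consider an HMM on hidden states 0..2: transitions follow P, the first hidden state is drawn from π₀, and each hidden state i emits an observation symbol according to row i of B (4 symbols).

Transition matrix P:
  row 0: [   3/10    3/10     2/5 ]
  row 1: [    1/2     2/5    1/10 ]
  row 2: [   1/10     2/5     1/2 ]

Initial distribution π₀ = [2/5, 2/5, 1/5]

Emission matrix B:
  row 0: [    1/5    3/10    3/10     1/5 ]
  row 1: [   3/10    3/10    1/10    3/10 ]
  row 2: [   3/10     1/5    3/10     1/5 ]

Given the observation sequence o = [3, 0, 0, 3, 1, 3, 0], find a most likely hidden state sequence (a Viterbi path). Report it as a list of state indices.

t=0: δ = [8.000e-02, 1.200e-01, 4.000e-02]  (obs o_0=3)
t=1: δ = [1.200e-02, 1.440e-02, 9.600e-03]  ψ = [1, 1, 0]  (obs o_1=0)
t=2: δ = [1.440e-03, 1.728e-03, 1.440e-03]  ψ = [1, 1, 0]  (obs o_2=0)
t=3: δ = [1.728e-04, 2.074e-04, 1.440e-04]  ψ = [1, 1, 2]  (obs o_3=3)
t=4: δ = [3.110e-05, 2.488e-05, 1.440e-05]  ψ = [1, 1, 2]  (obs o_4=1)
t=5: δ = [2.488e-06, 2.986e-06, 2.488e-06]  ψ = [1, 1, 0]  (obs o_5=3)
t=6: δ = [2.986e-07, 3.583e-07, 3.732e-07]  ψ = [1, 1, 2]  (obs o_6=0)
backtrack: best end state = 2; path = [1, 1, 1, 1, 0, 2, 2]

path = [1, 1, 1, 1, 0, 2, 2]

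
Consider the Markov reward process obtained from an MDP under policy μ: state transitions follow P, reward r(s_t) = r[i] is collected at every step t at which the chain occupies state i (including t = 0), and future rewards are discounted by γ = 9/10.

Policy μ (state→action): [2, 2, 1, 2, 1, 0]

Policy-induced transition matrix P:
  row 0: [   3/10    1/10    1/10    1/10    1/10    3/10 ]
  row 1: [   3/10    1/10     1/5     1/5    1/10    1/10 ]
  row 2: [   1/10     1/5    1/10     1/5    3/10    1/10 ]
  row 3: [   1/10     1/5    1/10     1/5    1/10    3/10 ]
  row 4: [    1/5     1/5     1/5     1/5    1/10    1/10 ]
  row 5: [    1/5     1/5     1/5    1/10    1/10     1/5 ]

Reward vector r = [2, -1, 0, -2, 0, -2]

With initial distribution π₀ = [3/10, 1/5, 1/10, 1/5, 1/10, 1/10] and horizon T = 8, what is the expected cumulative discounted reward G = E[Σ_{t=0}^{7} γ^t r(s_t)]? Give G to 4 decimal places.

t=0: π = [0.3000, 0.2000, 0.1000, 0.2000, 0.1000, 0.1000], E[r] = -0.2000, γ^t·E[r] = -0.200000, running G = -0.200000
t=1: π = [0.2200, 0.1500, 0.1400, 0.1600, 0.1200, 0.2100], E[r] = -0.4500, γ^t·E[r] = -0.405000, running G = -0.605000
t=2: π = [0.2070, 0.1630, 0.1480, 0.1570, 0.1280, 0.1970], E[r] = -0.4570, γ^t·E[r] = -0.370170, running G = -0.975170
t=3: π = [0.2065, 0.1630, 0.1488, 0.1596, 0.1296, 0.1925], E[r] = -0.4542, γ^t·E[r] = -0.331112, running G = -1.306282
t=4: π = [0.2061, 0.1631, 0.1485, 0.1601, 0.1298, 0.1925], E[r] = -0.4560, γ^t·E[r] = -0.299162, running G = -1.605444
t=5: π = [0.2061, 0.1631, 0.1485, 0.1601, 0.1297, 0.1925], E[r] = -0.4562, γ^t·E[r] = -0.269403, running G = -1.874847
t=6: π = [0.2060, 0.1631, 0.1485, 0.1601, 0.1297, 0.1925], E[r] = -0.4563, γ^t·E[r] = -0.242475, running G = -2.117322
t=7: π = [0.2060, 0.1631, 0.1485, 0.1601, 0.1297, 0.1925], E[r] = -0.4563, γ^t·E[r] = -0.218229, running G = -2.335551

G = -2.3356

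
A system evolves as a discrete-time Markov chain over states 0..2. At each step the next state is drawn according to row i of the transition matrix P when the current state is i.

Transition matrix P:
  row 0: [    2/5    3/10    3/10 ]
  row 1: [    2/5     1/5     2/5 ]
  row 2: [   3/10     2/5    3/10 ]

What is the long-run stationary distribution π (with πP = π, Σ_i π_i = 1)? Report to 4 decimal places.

Balance equations π_j = Σ_i π_i·P[i][j]:
  π_0 = 2/5·π_0 + 2/5·π_1 + 3/10·π_2
  π_1 = 3/10·π_0 + 1/5·π_1 + 2/5·π_2
  normalize: π_0 + π_1 + π_2 = 1
Solving the linear system gives exactly π = [40/109, 33/109, 36/109].

π = [0.3670, 0.3028, 0.3303]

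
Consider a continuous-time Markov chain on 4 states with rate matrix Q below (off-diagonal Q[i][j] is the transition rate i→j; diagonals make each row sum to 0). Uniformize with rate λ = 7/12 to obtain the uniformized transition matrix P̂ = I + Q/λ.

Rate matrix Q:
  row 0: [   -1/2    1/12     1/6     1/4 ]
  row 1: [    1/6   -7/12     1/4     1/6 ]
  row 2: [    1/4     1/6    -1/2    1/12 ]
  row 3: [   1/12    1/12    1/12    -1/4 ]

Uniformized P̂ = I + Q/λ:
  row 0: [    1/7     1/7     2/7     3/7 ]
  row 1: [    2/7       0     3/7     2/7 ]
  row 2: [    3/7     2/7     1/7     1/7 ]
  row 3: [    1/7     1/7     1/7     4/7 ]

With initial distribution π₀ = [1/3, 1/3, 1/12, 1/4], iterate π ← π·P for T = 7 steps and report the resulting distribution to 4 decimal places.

π = [0.2271, 0.1523, 0.2189, 0.4017]

t=0: π = [0.3333, 0.3333, 0.0833, 0.2500]
t=1: π = [0.2143, 0.1071, 0.2857, 0.3929]
t=2: π = [0.2398, 0.1684, 0.2041, 0.3878]
t=3: π = [0.2252, 0.1480, 0.2252, 0.4016]
t=4: π = [0.2283, 0.1539, 0.2173, 0.4005]
t=5: π = [0.2269, 0.1519, 0.2194, 0.4017]
t=6: π = [0.2273, 0.1525, 0.2187, 0.4016]
t=7: π = [0.2271, 0.1523, 0.2189, 0.4017]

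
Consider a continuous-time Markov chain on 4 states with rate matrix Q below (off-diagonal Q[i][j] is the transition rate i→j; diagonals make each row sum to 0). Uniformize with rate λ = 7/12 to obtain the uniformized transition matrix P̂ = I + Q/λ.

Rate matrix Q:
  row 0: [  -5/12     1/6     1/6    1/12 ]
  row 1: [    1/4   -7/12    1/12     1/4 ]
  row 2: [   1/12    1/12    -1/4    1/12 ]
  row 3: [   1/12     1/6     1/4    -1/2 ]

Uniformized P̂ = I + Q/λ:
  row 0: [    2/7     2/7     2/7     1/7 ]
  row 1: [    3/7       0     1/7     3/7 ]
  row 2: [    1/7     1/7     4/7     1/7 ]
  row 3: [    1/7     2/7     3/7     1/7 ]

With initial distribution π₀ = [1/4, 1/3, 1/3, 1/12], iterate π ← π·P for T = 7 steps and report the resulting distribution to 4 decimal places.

t=0: π = [0.2500, 0.3333, 0.3333, 0.0833]
t=1: π = [0.2738, 0.1429, 0.3452, 0.2381]
t=2: π = [0.2228, 0.1956, 0.3980, 0.1837]
t=3: π = [0.2306, 0.1730, 0.3977, 0.1987]
t=4: π = [0.2252, 0.1795, 0.4030, 0.1923]
t=5: π = [0.2263, 0.1769, 0.4027, 0.1941]
t=6: π = [0.2257, 0.1777, 0.4032, 0.1934]
t=7: π = [0.2259, 0.1774, 0.4032, 0.1936]

π = [0.2259, 0.1774, 0.4032, 0.1936]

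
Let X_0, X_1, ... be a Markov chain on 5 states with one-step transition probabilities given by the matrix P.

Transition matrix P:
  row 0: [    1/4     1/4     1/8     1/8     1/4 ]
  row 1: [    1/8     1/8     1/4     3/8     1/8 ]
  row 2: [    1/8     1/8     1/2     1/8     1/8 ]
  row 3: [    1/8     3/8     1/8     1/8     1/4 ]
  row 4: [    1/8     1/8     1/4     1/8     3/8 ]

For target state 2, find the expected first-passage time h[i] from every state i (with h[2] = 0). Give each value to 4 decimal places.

First-step conditioning: h[2] = 0; for i ≠ 2, h[i] = 1 + Σ_k P[i][k]·h[k].
  h[0] = 1 + 1/4·h[0] + 1/4·h[1] + 1/8·h[3] + 1/4·h[4]
  h[1] = 1 + 1/8·h[0] + 1/8·h[1] + 3/8·h[3] + 1/8·h[4]
  h[3] = 1 + 1/8·h[0] + 3/8·h[1] + 1/8·h[3] + 1/4·h[4]
  h[4] = 1 + 1/8·h[0] + 1/8·h[1] + 1/8·h[3] + 3/8·h[4]
Solving the 4×4 linear system over states ≠ 2 gives exactly h = [964/177, 868/177, 0, 952/177, 280/59] (h[2] = 0 is the target).

h = [5.4463, 4.9040, 0.0000, 5.3785, 4.7458]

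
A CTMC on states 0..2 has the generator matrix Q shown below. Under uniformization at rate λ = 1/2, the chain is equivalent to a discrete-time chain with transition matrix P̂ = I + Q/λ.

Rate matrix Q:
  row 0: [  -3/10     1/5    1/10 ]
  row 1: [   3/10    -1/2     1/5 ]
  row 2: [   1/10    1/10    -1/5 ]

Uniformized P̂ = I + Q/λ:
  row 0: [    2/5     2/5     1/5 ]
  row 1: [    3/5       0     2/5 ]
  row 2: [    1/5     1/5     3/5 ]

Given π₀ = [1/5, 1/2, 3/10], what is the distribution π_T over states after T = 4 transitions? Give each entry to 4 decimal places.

t=0: π = [0.2000, 0.5000, 0.3000]
t=1: π = [0.4400, 0.1400, 0.4200]
t=2: π = [0.3440, 0.2600, 0.3960]
t=3: π = [0.3728, 0.2168, 0.4104]
t=4: π = [0.3613, 0.2312, 0.4075]

π = [0.3613, 0.2312, 0.4075]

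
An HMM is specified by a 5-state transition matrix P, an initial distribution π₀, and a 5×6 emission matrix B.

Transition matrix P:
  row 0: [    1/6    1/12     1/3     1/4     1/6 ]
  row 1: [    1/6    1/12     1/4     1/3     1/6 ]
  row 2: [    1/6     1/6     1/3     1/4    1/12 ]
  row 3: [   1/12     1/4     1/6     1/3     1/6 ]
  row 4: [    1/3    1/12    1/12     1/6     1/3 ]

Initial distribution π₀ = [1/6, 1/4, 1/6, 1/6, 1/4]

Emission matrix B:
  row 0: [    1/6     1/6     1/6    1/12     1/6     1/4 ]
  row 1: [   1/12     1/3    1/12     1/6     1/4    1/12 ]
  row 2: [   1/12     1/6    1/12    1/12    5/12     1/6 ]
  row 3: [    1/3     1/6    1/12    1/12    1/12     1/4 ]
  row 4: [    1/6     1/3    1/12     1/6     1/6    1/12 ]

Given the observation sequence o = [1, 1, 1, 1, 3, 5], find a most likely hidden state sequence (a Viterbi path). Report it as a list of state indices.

t=0: δ = [2.778e-02, 8.333e-02, 2.778e-02, 2.778e-02, 8.333e-02]  (obs o_0=1)
t=1: δ = [4.630e-03, 2.315e-03, 3.472e-03, 4.630e-03, 9.259e-03]  ψ = [4, 1, 1, 1, 4]  (obs o_1=1)
t=2: δ = [5.144e-04, 3.858e-04, 2.572e-04, 2.572e-04, 1.029e-03]  ψ = [4, 3, 0, 3, 4]  (obs o_2=1)
t=3: δ = [5.716e-05, 2.858e-05, 2.858e-05, 2.858e-05, 1.143e-04]  ψ = [4, 4, 0, 4, 4]  (obs o_3=1)
t=4: δ = [3.175e-06, 1.588e-06, 1.588e-06, 1.588e-06, 6.351e-06]  ψ = [4, 4, 0, 4, 4]  (obs o_4=3)
t=5: δ = [5.292e-07, 4.410e-08, 1.764e-07, 2.646e-07, 1.764e-07]  ψ = [4, 4, 0, 4, 4]  (obs o_5=5)
backtrack: best end state = 0; path = [4, 4, 4, 4, 4, 0]

path = [4, 4, 4, 4, 4, 0]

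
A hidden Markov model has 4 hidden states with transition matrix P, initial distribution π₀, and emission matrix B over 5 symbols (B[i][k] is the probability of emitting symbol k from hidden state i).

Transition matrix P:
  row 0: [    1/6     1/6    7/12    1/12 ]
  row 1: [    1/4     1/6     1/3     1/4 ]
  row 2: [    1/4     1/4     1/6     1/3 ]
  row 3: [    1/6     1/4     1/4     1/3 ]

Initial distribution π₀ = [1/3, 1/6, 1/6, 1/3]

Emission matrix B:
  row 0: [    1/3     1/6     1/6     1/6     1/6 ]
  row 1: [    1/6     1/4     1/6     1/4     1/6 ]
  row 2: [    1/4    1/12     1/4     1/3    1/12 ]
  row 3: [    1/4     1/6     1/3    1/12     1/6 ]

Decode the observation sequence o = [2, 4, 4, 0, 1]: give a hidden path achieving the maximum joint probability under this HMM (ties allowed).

t=0: δ = [5.556e-02, 2.778e-02, 4.167e-02, 1.111e-01]  (obs o_0=2)
t=1: δ = [3.086e-03, 4.630e-03, 2.701e-03, 6.173e-03]  ψ = [3, 3, 0, 3]  (obs o_1=4)
t=2: δ = [1.929e-04, 2.572e-04, 1.500e-04, 3.429e-04]  ψ = [1, 3, 0, 3]  (obs o_2=4)
t=3: δ = [2.143e-05, 1.429e-05, 2.813e-05, 2.858e-05]  ψ = [1, 3, 0, 3]  (obs o_3=0)
t=4: δ = [1.172e-06, 1.786e-06, 1.042e-06, 1.588e-06]  ψ = [2, 3, 0, 3]  (obs o_4=1)
backtrack: best end state = 1; path = [3, 3, 3, 3, 1]

path = [3, 3, 3, 3, 1]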